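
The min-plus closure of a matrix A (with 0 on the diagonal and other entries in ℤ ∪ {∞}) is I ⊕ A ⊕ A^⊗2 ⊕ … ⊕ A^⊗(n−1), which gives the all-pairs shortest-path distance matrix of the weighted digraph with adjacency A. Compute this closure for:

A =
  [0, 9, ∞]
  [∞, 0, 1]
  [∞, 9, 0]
Closure =
  [0, 9, 10]
  [∞, 0, 1]
  [∞, 9, 0]

This is the Floyd-Warshall all-pairs shortest-path computation. For each intermediate vertex k = 0, 1, …, 2, update dist[i][j] ← min(dist[i][j], dist[i][k] + dist[k][j]). The final matrix gives, for each (i, j), the minimum total weight of any directed path from i to j (possibly empty when i = j).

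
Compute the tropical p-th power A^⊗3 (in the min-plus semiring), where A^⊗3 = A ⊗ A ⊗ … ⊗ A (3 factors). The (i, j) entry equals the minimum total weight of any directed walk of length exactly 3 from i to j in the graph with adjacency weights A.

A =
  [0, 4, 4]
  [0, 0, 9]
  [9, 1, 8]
A^⊗3 =
  [0, 4, 4]
  [0, 0, 4]
  [1, 1, 5]

Each entry (A^⊗3)_ij equals the minimum over all length-3 walks i = v_0 → v_1 → … → v_3 = j of Σ_t A[v_t][v_{t+1}]. For example, for (i, j) = (0, 2) we minimise over 9 possible intermediate vertex sequences; the minimum is 4, attained along the walk 0 → 0 → 0 → 2.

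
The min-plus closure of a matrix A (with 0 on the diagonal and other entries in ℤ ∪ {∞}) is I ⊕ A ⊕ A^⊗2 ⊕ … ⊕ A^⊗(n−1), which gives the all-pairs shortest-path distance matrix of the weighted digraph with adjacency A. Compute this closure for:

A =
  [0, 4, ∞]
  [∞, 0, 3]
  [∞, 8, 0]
Closure =
  [0, 4, 7]
  [∞, 0, 3]
  [∞, 8, 0]

This is the Floyd-Warshall all-pairs shortest-path computation. For each intermediate vertex k = 0, 1, …, 2, update dist[i][j] ← min(dist[i][j], dist[i][k] + dist[k][j]). The final matrix gives, for each (i, j), the minimum total weight of any directed path from i to j (possibly empty when i = j).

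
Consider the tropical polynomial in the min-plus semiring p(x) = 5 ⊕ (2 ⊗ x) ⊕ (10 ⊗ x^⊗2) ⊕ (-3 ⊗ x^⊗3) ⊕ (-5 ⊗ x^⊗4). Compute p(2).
p(2) = 3

A tropical monomial a ⊗ x^⊗i evaluates to a + i · x. Evaluating each term at x = 2:
  Term 0 contributes 5 + 0 · 2 = 5
  Term 1 contributes 2 + 1 · 2 = 4
  Term 2 contributes 10 + 2 · 2 = 14
  Term 3 contributes -3 + 3 · 2 = 3
  Term 4 contributes -5 + 4 · 2 = 3
p(2) = ⊕ of these = min[5, 4, 14, 3, 3] = 3.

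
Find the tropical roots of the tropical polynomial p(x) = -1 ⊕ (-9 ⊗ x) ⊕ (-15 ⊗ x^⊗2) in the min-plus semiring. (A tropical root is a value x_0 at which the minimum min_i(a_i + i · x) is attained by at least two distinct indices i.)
Roots: {6, 8}

Each tropical root is a break point of the lower envelope of the lines y = a_i + i · x (there are 3 lines, with slopes 0, 1, ..., 2). Only the lines that attain the minimum somewhere contribute to roots; other lines are dominated. Here the surviving (envelope) indices are i = 2, i = 1, i = 0.
Intersections between consecutive envelope lines give the roots: for adjacent envelope indices i < j the intersection is x = (a_i − a_j) / (j − i). Reading off the sorted break points: {6, 8}.
Verification: at each break x_0, at least two indices attain the minimum of min_i(a_i + i · x_0).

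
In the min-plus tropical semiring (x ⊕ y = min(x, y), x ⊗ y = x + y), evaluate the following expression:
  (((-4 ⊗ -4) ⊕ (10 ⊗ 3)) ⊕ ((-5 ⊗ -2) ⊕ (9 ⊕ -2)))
(((-4 ⊗ -4) ⊕ (10 ⊗ 3)) ⊕ ((-5 ⊗ -2) ⊕ (9 ⊕ -2))) = -8

Expand innermost to outermost. Recall ⊕ takes the minimum of its arguments and ⊗ takes their sum. Working out the expression (((-4 ⊗ -4) ⊕ (10 ⊗ 3)) ⊕ ((-5 ⊗ -2) ⊕ (9 ⊕ -2))) gives -8.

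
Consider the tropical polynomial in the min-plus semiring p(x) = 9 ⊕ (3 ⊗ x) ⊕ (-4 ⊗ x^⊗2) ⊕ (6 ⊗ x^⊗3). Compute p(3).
p(3) = 2

A tropical monomial a ⊗ x^⊗i evaluates to a + i · x. Evaluating each term at x = 3:
  Term 0 contributes 9 + 0 · 3 = 9
  Term 1 contributes 3 + 1 · 3 = 6
  Term 2 contributes -4 + 2 · 3 = 2
  Term 3 contributes 6 + 3 · 3 = 15
p(3) = ⊕ of these = min[9, 6, 2, 15] = 2.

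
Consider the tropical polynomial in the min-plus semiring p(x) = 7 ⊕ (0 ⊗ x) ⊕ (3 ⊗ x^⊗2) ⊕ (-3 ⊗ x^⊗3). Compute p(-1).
p(-1) = -6

A tropical monomial a ⊗ x^⊗i evaluates to a + i · x. Evaluating each term at x = -1:
  Term 0 contributes 7 + 0 · -1 = 7
  Term 1 contributes 0 + 1 · -1 = -1
  Term 2 contributes 3 + 2 · -1 = 1
  Term 3 contributes -3 + 3 · -1 = -6
p(-1) = ⊕ of these = min[7, -1, 1, -6] = -6.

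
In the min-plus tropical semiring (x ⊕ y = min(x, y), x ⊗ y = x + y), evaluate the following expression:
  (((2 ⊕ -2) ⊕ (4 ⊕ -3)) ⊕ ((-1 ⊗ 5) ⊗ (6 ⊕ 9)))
(((2 ⊕ -2) ⊕ (4 ⊕ -3)) ⊕ ((-1 ⊗ 5) ⊗ (6 ⊕ 9))) = -3

Expand innermost to outermost. Recall ⊕ takes the minimum of its arguments and ⊗ takes their sum. Working out the expression (((2 ⊕ -2) ⊕ (4 ⊕ -3)) ⊕ ((-1 ⊗ 5) ⊗ (6 ⊕ 9))) gives -3.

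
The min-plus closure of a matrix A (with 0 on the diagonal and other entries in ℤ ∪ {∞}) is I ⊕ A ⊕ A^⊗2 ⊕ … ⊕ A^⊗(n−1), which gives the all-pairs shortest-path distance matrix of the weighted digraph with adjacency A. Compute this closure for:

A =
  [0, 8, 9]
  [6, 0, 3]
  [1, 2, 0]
Closure =
  [0, 8, 9]
  [4, 0, 3]
  [1, 2, 0]

This is the Floyd-Warshall all-pairs shortest-path computation. For each intermediate vertex k = 0, 1, …, 2, update dist[i][j] ← min(dist[i][j], dist[i][k] + dist[k][j]). The final matrix gives, for each (i, j), the minimum total weight of any directed path from i to j (possibly empty when i = j).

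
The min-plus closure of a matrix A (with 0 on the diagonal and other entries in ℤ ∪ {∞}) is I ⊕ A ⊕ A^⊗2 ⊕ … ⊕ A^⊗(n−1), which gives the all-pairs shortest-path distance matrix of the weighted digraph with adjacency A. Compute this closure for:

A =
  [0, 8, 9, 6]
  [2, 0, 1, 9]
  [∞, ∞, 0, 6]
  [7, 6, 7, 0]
Closure =
  [0, 8, 9, 6]
  [2, 0, 1, 7]
  [13, 12, 0, 6]
  [7, 6, 7, 0]

This is the Floyd-Warshall all-pairs shortest-path computation. For each intermediate vertex k = 0, 1, …, 3, update dist[i][j] ← min(dist[i][j], dist[i][k] + dist[k][j]). The final matrix gives, for each (i, j), the minimum total weight of any directed path from i to j (possibly empty when i = j).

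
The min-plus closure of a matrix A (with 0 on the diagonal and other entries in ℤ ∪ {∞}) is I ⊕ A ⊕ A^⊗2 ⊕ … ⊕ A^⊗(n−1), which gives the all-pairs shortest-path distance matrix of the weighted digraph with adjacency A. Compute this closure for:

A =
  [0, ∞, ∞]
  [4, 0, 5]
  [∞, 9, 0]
Closure =
  [0, ∞, ∞]
  [4, 0, 5]
  [13, 9, 0]

This is the Floyd-Warshall all-pairs shortest-path computation. For each intermediate vertex k = 0, 1, …, 2, update dist[i][j] ← min(dist[i][j], dist[i][k] + dist[k][j]). The final matrix gives, for each (i, j), the minimum total weight of any directed path from i to j (possibly empty when i = j).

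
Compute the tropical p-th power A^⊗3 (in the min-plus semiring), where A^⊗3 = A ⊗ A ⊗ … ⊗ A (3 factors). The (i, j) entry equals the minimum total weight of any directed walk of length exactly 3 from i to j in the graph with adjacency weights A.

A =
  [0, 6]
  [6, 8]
A^⊗3 =
  [0, 6]
  [6, 12]

Each entry (A^⊗3)_ij equals the minimum over all length-3 walks i = v_0 → v_1 → … → v_3 = j of Σ_t A[v_t][v_{t+1}]. For example, for (i, j) = (0, 1) we minimise over 4 possible intermediate vertex sequences; the minimum is 6, attained along the walk 0 → 0 → 0 → 1.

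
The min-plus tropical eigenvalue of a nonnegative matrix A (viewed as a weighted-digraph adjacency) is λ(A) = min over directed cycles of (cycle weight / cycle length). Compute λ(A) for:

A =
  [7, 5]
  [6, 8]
λ(A) = 11/2

Enumerate directed cycles and compute their means (weight / length). Sample:
  cycle 0 → 0: weight = 7, length = 1, mean = 7/1 ≈ 7.000
  cycle 1 → 1: weight = 8, length = 1, mean = 8/1 ≈ 8.000
  cycle 0 → 1 → 0: weight = 11, length = 2, mean = 11/2 ≈ 5.500
  cycle 1 → 0 → 1: weight = 11, length = 2, mean = 11/2 ≈ 5.500
Minimum mean = 5.500, attained e.g. along the cycle 0 → 1 → 0 with weight 11 and length 2. So λ(A) = 11/2 = 11/2.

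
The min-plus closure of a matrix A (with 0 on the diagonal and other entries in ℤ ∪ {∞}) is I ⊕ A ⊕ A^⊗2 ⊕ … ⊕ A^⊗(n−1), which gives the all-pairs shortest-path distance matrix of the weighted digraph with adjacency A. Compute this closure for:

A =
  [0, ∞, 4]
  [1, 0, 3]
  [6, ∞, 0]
Closure =
  [0, ∞, 4]
  [1, 0, 3]
  [6, ∞, 0]

This is the Floyd-Warshall all-pairs shortest-path computation. For each intermediate vertex k = 0, 1, …, 2, update dist[i][j] ← min(dist[i][j], dist[i][k] + dist[k][j]). The final matrix gives, for each (i, j), the minimum total weight of any directed path from i to j (possibly empty when i = j).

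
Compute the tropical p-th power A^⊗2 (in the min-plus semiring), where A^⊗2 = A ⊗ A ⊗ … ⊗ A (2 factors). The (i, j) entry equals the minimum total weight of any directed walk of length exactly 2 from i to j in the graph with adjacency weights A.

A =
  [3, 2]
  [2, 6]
A^⊗2 =
  [4, 5]
  [5, 4]

Each entry (A^⊗2)_ij equals the minimum over all length-2 walks i = v_0 → v_1 → … → v_2 = j of Σ_t A[v_t][v_{t+1}]. For example, for (i, j) = (0, 1) we minimise over 2 possible intermediate vertex sequences; the minimum is 5, attained along the walk 0 → 0 → 1.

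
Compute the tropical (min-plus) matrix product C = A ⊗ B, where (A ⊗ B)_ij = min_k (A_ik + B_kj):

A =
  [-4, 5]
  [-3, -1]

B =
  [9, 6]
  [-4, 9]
A ⊗ B =
  [1, 2]
  [-5, 3]

Apply the min-plus product entry-by-entry:
  C[0][0] = min over k of (A[0][0] + B[0][0] = -4 + 9 = 5, A[0][1] + B[1][0] = 5 + -4 = 1) = 1 (attained at k = 1)
  C[0][1] = min over k of (A[0][0] + B[0][1] = -4 + 6 = 2, A[0][1] + B[1][1] = 5 + 9 = 14) = 2 (attained at k = 0)
  C[1][0] = min over k of (A[1][0] + B[0][0] = -3 + 9 = 6, A[1][1] + B[1][0] = -1 + -4 = -5) = -5 (attained at k = 1)
  C[1][1] = min over k of (A[1][0] + B[0][1] = -3 + 6 = 3, A[1][1] + B[1][1] = -1 + 9 = 8) = 3 (attained at k = 0)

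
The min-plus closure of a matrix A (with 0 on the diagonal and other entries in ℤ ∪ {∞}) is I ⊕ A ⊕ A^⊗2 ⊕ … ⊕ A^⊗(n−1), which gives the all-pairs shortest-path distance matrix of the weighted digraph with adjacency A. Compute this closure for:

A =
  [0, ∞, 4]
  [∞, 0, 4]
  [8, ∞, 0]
Closure =
  [0, ∞, 4]
  [12, 0, 4]
  [8, ∞, 0]

This is the Floyd-Warshall all-pairs shortest-path computation. For each intermediate vertex k = 0, 1, …, 2, update dist[i][j] ← min(dist[i][j], dist[i][k] + dist[k][j]). The final matrix gives, for each (i, j), the minimum total weight of any directed path from i to j (possibly empty when i = j).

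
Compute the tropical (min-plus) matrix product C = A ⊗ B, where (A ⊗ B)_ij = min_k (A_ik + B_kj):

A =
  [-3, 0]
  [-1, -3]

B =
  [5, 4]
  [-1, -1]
A ⊗ B =
  [-1, -1]
  [-4, -4]

Apply the min-plus product entry-by-entry:
  C[0][0] = min over k of (A[0][0] + B[0][0] = -3 + 5 = 2, A[0][1] + B[1][0] = 0 + -1 = -1) = -1 (attained at k = 1)
  C[0][1] = min over k of (A[0][0] + B[0][1] = -3 + 4 = 1, A[0][1] + B[1][1] = 0 + -1 = -1) = -1 (attained at k = 1)
  C[1][0] = min over k of (A[1][0] + B[0][0] = -1 + 5 = 4, A[1][1] + B[1][0] = -3 + -1 = -4) = -4 (attained at k = 1)
  C[1][1] = min over k of (A[1][0] + B[0][1] = -1 + 4 = 3, A[1][1] + B[1][1] = -3 + -1 = -4) = -4 (attained at k = 1)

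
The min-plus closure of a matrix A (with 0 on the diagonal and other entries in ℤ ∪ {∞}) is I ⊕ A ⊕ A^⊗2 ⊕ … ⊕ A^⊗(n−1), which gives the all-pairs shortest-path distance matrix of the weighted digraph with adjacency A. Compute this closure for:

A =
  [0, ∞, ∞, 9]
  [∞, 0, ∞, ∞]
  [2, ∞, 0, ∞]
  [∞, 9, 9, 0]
Closure =
  [0, 18, 18, 9]
  [∞, 0, ∞, ∞]
  [2, 20, 0, 11]
  [11, 9, 9, 0]

This is the Floyd-Warshall all-pairs shortest-path computation. For each intermediate vertex k = 0, 1, …, 3, update dist[i][j] ← min(dist[i][j], dist[i][k] + dist[k][j]). The final matrix gives, for each (i, j), the minimum total weight of any directed path from i to j (possibly empty when i = j).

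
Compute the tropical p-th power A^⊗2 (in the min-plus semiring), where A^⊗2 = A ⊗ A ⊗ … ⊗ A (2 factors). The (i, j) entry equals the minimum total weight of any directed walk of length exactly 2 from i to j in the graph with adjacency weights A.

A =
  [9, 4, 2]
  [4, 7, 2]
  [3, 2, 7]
A^⊗2 =
  [5, 4, 6]
  [5, 4, 6]
  [6, 7, 4]

Each entry (A^⊗2)_ij equals the minimum over all length-2 walks i = v_0 → v_1 → … → v_2 = j of Σ_t A[v_t][v_{t+1}]. For example, for (i, j) = (0, 2) we minimise over 3 possible intermediate vertex sequences; the minimum is 6, attained along the walk 0 → 1 → 2.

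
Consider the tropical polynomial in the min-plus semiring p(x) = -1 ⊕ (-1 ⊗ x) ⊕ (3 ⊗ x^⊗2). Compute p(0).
p(0) = -1

A tropical monomial a ⊗ x^⊗i evaluates to a + i · x. Evaluating each term at x = 0:
  Term 0 contributes -1 + 0 · 0 = -1
  Term 1 contributes -1 + 1 · 0 = -1
  Term 2 contributes 3 + 2 · 0 = 3
p(0) = ⊕ of these = min[-1, -1, 3] = -1.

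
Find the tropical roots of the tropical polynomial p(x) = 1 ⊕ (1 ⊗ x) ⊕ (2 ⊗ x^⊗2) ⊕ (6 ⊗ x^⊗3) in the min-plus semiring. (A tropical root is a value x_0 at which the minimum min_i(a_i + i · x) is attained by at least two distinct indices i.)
Roots: {-4, -1, 0}

Each tropical root is a break point of the lower envelope of the lines y = a_i + i · x (there are 4 lines, with slopes 0, 1, ..., 3). Only the lines that attain the minimum somewhere contribute to roots; other lines are dominated. Here the surviving (envelope) indices are i = 3, i = 2, i = 1, i = 0.
Intersections between consecutive envelope lines give the roots: for adjacent envelope indices i < j the intersection is x = (a_i − a_j) / (j − i). Reading off the sorted break points: {-4, -1, 0}.
Verification: at each break x_0, at least two indices attain the minimum of min_i(a_i + i · x_0).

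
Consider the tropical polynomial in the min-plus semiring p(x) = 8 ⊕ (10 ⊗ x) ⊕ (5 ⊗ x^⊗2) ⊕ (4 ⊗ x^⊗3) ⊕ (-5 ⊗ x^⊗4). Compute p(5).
p(5) = 8

A tropical monomial a ⊗ x^⊗i evaluates to a + i · x. Evaluating each term at x = 5:
  Term 0 contributes 8 + 0 · 5 = 8
  Term 1 contributes 10 + 1 · 5 = 15
  Term 2 contributes 5 + 2 · 5 = 15
  Term 3 contributes 4 + 3 · 5 = 19
  Term 4 contributes -5 + 4 · 5 = 15
p(5) = ⊕ of these = min[8, 15, 15, 19, 15] = 8.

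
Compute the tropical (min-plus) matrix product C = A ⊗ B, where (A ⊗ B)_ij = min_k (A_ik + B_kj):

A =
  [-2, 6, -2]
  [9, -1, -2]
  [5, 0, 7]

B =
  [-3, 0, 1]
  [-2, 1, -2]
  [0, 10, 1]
A ⊗ B =
  [-5, -2, -1]
  [-3, 0, -3]
  [-2, 1, -2]

Apply the min-plus product entry-by-entry:
  C[0][0] = min over k of (A[0][0] + B[0][0] = -2 + -3 = -5, A[0][1] + B[1][0] = 6 + -2 = 4, A[0][2] + B[2][0] = -2 + 0 = -2) = -5 (attained at k = 0)
  C[0][1] = min over k of (A[0][0] + B[0][1] = -2 + 0 = -2, A[0][1] + B[1][1] = 6 + 1 = 7, A[0][2] + B[2][1] = -2 + 10 = 8) = -2 (attained at k = 0)
  C[0][2] = min over k of (A[0][0] + B[0][2] = -2 + 1 = -1, A[0][1] + B[1][2] = 6 + -2 = 4, A[0][2] + B[2][2] = -2 + 1 = -1) = -1 (attained at k = 0)
  C[1][0] = min over k of (A[1][0] + B[0][0] = 9 + -3 = 6, A[1][1] + B[1][0] = -1 + -2 = -3, A[1][2] + B[2][0] = -2 + 0 = -2) = -3 (attained at k = 1)
  C[1][1] = min over k of (A[1][0] + B[0][1] = 9 + 0 = 9, A[1][1] + B[1][1] = -1 + 1 = 0, A[1][2] + B[2][1] = -2 + 10 = 8) = 0 (attained at k = 1)
  C[1][2] = min over k of (A[1][0] + B[0][2] = 9 + 1 = 10, A[1][1] + B[1][2] = -1 + -2 = -3, A[1][2] + B[2][2] = -2 + 1 = -1) = -3 (attained at k = 1)
  C[2][0] = min over k of (A[2][0] + B[0][0] = 5 + -3 = 2, A[2][1] + B[1][0] = 0 + -2 = -2, A[2][2] + B[2][0] = 7 + 0 = 7) = -2 (attained at k = 1)
  C[2][1] = min over k of (A[2][0] + B[0][1] = 5 + 0 = 5, A[2][1] + B[1][1] = 0 + 1 = 1, A[2][2] + B[2][1] = 7 + 10 = 17) = 1 (attained at k = 1)
  C[2][2] = min over k of (A[2][0] + B[0][2] = 5 + 1 = 6, A[2][1] + B[1][2] = 0 + -2 = -2, A[2][2] + B[2][2] = 7 + 1 = 8) = -2 (attained at k = 1)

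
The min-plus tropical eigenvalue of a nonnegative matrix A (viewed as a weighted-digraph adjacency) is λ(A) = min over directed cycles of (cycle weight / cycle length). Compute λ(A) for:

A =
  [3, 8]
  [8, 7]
λ(A) = 3

Enumerate directed cycles and compute their means (weight / length). Sample:
  cycle 0 → 0: weight = 3, length = 1, mean = 3/1 ≈ 3.000
  cycle 1 → 1: weight = 7, length = 1, mean = 7/1 ≈ 7.000
  cycle 0 → 1 → 0: weight = 16, length = 2, mean = 16/2 ≈ 8.000
  cycle 1 → 0 → 1: weight = 16, length = 2, mean = 16/2 ≈ 8.000
Minimum mean = 3.000, attained e.g. along the cycle 0 → 0 with weight 3 and length 1. So λ(A) = 3/1 = 3.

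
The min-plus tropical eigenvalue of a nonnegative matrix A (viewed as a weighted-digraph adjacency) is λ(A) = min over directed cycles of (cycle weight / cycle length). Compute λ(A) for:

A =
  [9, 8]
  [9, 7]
λ(A) = 7

Enumerate directed cycles and compute their means (weight / length). Sample:
  cycle 0 → 0: weight = 9, length = 1, mean = 9/1 ≈ 9.000
  cycle 1 → 1: weight = 7, length = 1, mean = 7/1 ≈ 7.000
  cycle 0 → 1 → 0: weight = 17, length = 2, mean = 17/2 ≈ 8.500
  cycle 1 → 0 → 1: weight = 17, length = 2, mean = 17/2 ≈ 8.500
Minimum mean = 7.000, attained e.g. along the cycle 1 → 1 with weight 7 and length 1. So λ(A) = 7/1 = 7.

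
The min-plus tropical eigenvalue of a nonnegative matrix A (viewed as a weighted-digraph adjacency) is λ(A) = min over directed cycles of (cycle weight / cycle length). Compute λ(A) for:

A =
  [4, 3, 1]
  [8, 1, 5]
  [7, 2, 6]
λ(A) = 1

Enumerate directed cycles and compute their means (weight / length). Sample:
  cycle 0 → 0: weight = 4, length = 1, mean = 4/1 ≈ 4.000
  cycle 1 → 1: weight = 1, length = 1, mean = 1/1 ≈ 1.000
  cycle 2 → 2: weight = 6, length = 1, mean = 6/1 ≈ 6.000
  cycle 0 → 1 → 0: weight = 11, length = 2, mean = 11/2 ≈ 5.500
  cycle 0 → 2 → 0: weight = 8, length = 2, mean = 8/2 ≈ 4.000
  cycle 1 → 0 → 1: weight = 11, length = 2, mean = 11/2 ≈ 5.500
Minimum mean = 1.000, attained e.g. along the cycle 1 → 1 with weight 1 and length 1. So λ(A) = 1/1 = 1.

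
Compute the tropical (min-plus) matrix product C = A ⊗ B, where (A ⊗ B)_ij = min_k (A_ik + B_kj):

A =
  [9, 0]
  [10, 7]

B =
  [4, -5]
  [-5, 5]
A ⊗ B =
  [-5, 4]
  [2, 5]

Apply the min-plus product entry-by-entry:
  C[0][0] = min over k of (A[0][0] + B[0][0] = 9 + 4 = 13, A[0][1] + B[1][0] = 0 + -5 = -5) = -5 (attained at k = 1)
  C[0][1] = min over k of (A[0][0] + B[0][1] = 9 + -5 = 4, A[0][1] + B[1][1] = 0 + 5 = 5) = 4 (attained at k = 0)
  C[1][0] = min over k of (A[1][0] + B[0][0] = 10 + 4 = 14, A[1][1] + B[1][0] = 7 + -5 = 2) = 2 (attained at k = 1)
  C[1][1] = min over k of (A[1][0] + B[0][1] = 10 + -5 = 5, A[1][1] + B[1][1] = 7 + 5 = 12) = 5 (attained at k = 0)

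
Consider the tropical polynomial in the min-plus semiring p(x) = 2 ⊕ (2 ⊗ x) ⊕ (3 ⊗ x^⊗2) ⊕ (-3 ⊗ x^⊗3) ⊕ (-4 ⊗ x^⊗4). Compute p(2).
p(2) = 2

A tropical monomial a ⊗ x^⊗i evaluates to a + i · x. Evaluating each term at x = 2:
  Term 0 contributes 2 + 0 · 2 = 2
  Term 1 contributes 2 + 1 · 2 = 4
  Term 2 contributes 3 + 2 · 2 = 7
  Term 3 contributes -3 + 3 · 2 = 3
  Term 4 contributes -4 + 4 · 2 = 4
p(2) = ⊕ of these = min[2, 4, 7, 3, 4] = 2.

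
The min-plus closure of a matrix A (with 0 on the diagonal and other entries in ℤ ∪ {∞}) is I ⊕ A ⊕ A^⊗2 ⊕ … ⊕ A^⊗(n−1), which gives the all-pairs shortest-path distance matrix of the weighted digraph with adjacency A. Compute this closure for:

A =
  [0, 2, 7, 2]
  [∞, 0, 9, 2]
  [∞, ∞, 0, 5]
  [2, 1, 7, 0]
Closure =
  [0, 2, 7, 2]
  [4, 0, 9, 2]
  [7, 6, 0, 5]
  [2, 1, 7, 0]

This is the Floyd-Warshall all-pairs shortest-path computation. For each intermediate vertex k = 0, 1, …, 3, update dist[i][j] ← min(dist[i][j], dist[i][k] + dist[k][j]). The final matrix gives, for each (i, j), the minimum total weight of any directed path from i to j (possibly empty when i = j).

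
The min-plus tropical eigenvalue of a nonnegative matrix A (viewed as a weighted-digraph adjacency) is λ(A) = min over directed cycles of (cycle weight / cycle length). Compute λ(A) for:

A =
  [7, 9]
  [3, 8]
λ(A) = 6

Enumerate directed cycles and compute their means (weight / length). Sample:
  cycle 0 → 0: weight = 7, length = 1, mean = 7/1 ≈ 7.000
  cycle 1 → 1: weight = 8, length = 1, mean = 8/1 ≈ 8.000
  cycle 0 → 1 → 0: weight = 12, length = 2, mean = 12/2 ≈ 6.000
  cycle 1 → 0 → 1: weight = 12, length = 2, mean = 12/2 ≈ 6.000
Minimum mean = 6.000, attained e.g. along the cycle 0 → 1 → 0 with weight 12 and length 2. So λ(A) = 12/2 = 6.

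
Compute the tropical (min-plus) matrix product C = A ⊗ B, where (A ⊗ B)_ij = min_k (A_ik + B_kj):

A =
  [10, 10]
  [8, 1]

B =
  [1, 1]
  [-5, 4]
A ⊗ B =
  [5, 11]
  [-4, 5]

Apply the min-plus product entry-by-entry:
  C[0][0] = min over k of (A[0][0] + B[0][0] = 10 + 1 = 11, A[0][1] + B[1][0] = 10 + -5 = 5) = 5 (attained at k = 1)
  C[0][1] = min over k of (A[0][0] + B[0][1] = 10 + 1 = 11, A[0][1] + B[1][1] = 10 + 4 = 14) = 11 (attained at k = 0)
  C[1][0] = min over k of (A[1][0] + B[0][0] = 8 + 1 = 9, A[1][1] + B[1][0] = 1 + -5 = -4) = -4 (attained at k = 1)
  C[1][1] = min over k of (A[1][0] + B[0][1] = 8 + 1 = 9, A[1][1] + B[1][1] = 1 + 4 = 5) = 5 (attained at k = 1)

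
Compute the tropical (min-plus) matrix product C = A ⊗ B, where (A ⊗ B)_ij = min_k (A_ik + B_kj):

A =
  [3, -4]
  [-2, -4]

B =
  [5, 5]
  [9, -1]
A ⊗ B =
  [5, -5]
  [3, -5]

Apply the min-plus product entry-by-entry:
  C[0][0] = min over k of (A[0][0] + B[0][0] = 3 + 5 = 8, A[0][1] + B[1][0] = -4 + 9 = 5) = 5 (attained at k = 1)
  C[0][1] = min over k of (A[0][0] + B[0][1] = 3 + 5 = 8, A[0][1] + B[1][1] = -4 + -1 = -5) = -5 (attained at k = 1)
  C[1][0] = min over k of (A[1][0] + B[0][0] = -2 + 5 = 3, A[1][1] + B[1][0] = -4 + 9 = 5) = 3 (attained at k = 0)
  C[1][1] = min over k of (A[1][0] + B[0][1] = -2 + 5 = 3, A[1][1] + B[1][1] = -4 + -1 = -5) = -5 (attained at k = 1)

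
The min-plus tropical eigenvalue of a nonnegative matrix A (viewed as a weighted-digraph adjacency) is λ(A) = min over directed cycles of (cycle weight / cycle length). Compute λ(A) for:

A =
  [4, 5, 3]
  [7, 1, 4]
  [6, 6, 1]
λ(A) = 1

Enumerate directed cycles and compute their means (weight / length). Sample:
  cycle 0 → 0: weight = 4, length = 1, mean = 4/1 ≈ 4.000
  cycle 1 → 1: weight = 1, length = 1, mean = 1/1 ≈ 1.000
  cycle 2 → 2: weight = 1, length = 1, mean = 1/1 ≈ 1.000
  cycle 0 → 1 → 0: weight = 12, length = 2, mean = 12/2 ≈ 6.000
  cycle 0 → 2 → 0: weight = 9, length = 2, mean = 9/2 ≈ 4.500
  cycle 1 → 0 → 1: weight = 12, length = 2, mean = 12/2 ≈ 6.000
Minimum mean = 1.000, attained e.g. along the cycle 1 → 1 with weight 1 and length 1. So λ(A) = 1/1 = 1.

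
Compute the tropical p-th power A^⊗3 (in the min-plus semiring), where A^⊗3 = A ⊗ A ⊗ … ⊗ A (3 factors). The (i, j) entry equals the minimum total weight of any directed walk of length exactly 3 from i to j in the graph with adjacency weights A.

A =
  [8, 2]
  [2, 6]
A^⊗3 =
  [10, 6]
  [6, 10]

Each entry (A^⊗3)_ij equals the minimum over all length-3 walks i = v_0 → v_1 → … → v_3 = j of Σ_t A[v_t][v_{t+1}]. For example, for (i, j) = (0, 1) we minimise over 4 possible intermediate vertex sequences; the minimum is 6, attained along the walk 0 → 1 → 0 → 1.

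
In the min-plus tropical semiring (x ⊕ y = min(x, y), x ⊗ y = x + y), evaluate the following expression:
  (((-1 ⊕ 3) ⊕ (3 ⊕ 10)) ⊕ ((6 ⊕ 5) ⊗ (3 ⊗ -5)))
(((-1 ⊕ 3) ⊕ (3 ⊕ 10)) ⊕ ((6 ⊕ 5) ⊗ (3 ⊗ -5))) = -1

Expand innermost to outermost. Recall ⊕ takes the minimum of its arguments and ⊗ takes their sum. Working out the expression (((-1 ⊕ 3) ⊕ (3 ⊕ 10)) ⊕ ((6 ⊕ 5) ⊗ (3 ⊗ -5))) gives -1.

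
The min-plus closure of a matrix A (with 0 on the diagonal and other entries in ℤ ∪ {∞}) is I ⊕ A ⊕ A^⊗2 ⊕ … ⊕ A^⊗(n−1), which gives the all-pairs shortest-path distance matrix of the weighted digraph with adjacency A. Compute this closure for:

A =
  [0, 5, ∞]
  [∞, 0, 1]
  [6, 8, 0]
Closure =
  [0, 5, 6]
  [7, 0, 1]
  [6, 8, 0]

This is the Floyd-Warshall all-pairs shortest-path computation. For each intermediate vertex k = 0, 1, …, 2, update dist[i][j] ← min(dist[i][j], dist[i][k] + dist[k][j]). The final matrix gives, for each (i, j), the minimum total weight of any directed path from i to j (possibly empty when i = j).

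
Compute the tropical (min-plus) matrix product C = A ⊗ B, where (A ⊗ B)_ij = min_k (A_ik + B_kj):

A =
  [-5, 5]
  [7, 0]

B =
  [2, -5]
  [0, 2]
A ⊗ B =
  [-3, -10]
  [0, 2]

Apply the min-plus product entry-by-entry:
  C[0][0] = min over k of (A[0][0] + B[0][0] = -5 + 2 = -3, A[0][1] + B[1][0] = 5 + 0 = 5) = -3 (attained at k = 0)
  C[0][1] = min over k of (A[0][0] + B[0][1] = -5 + -5 = -10, A[0][1] + B[1][1] = 5 + 2 = 7) = -10 (attained at k = 0)
  C[1][0] = min over k of (A[1][0] + B[0][0] = 7 + 2 = 9, A[1][1] + B[1][0] = 0 + 0 = 0) = 0 (attained at k = 1)
  C[1][1] = min over k of (A[1][0] + B[0][1] = 7 + -5 = 2, A[1][1] + B[1][1] = 0 + 2 = 2) = 2 (attained at k = 0)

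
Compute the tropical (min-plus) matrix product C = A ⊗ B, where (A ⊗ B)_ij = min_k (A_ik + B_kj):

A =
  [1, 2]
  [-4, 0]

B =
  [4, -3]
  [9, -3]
A ⊗ B =
  [5, -2]
  [0, -7]

Apply the min-plus product entry-by-entry:
  C[0][0] = min over k of (A[0][0] + B[0][0] = 1 + 4 = 5, A[0][1] + B[1][0] = 2 + 9 = 11) = 5 (attained at k = 0)
  C[0][1] = min over k of (A[0][0] + B[0][1] = 1 + -3 = -2, A[0][1] + B[1][1] = 2 + -3 = -1) = -2 (attained at k = 0)
  C[1][0] = min over k of (A[1][0] + B[0][0] = -4 + 4 = 0, A[1][1] + B[1][0] = 0 + 9 = 9) = 0 (attained at k = 0)
  C[1][1] = min over k of (A[1][0] + B[0][1] = -4 + -3 = -7, A[1][1] + B[1][1] = 0 + -3 = -3) = -7 (attained at k = 0)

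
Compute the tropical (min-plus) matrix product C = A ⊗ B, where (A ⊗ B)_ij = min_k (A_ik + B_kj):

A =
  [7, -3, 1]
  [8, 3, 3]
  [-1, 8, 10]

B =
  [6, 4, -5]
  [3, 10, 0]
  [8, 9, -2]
A ⊗ B =
  [0, 7, -3]
  [6, 12, 1]
  [5, 3, -6]

Apply the min-plus product entry-by-entry:
  C[0][0] = min over k of (A[0][0] + B[0][0] = 7 + 6 = 13, A[0][1] + B[1][0] = -3 + 3 = 0, A[0][2] + B[2][0] = 1 + 8 = 9) = 0 (attained at k = 1)
  C[0][1] = min over k of (A[0][0] + B[0][1] = 7 + 4 = 11, A[0][1] + B[1][1] = -3 + 10 = 7, A[0][2] + B[2][1] = 1 + 9 = 10) = 7 (attained at k = 1)
  C[0][2] = min over k of (A[0][0] + B[0][2] = 7 + -5 = 2, A[0][1] + B[1][2] = -3 + 0 = -3, A[0][2] + B[2][2] = 1 + -2 = -1) = -3 (attained at k = 1)
  C[1][0] = min over k of (A[1][0] + B[0][0] = 8 + 6 = 14, A[1][1] + B[1][0] = 3 + 3 = 6, A[1][2] + B[2][0] = 3 + 8 = 11) = 6 (attained at k = 1)
  C[1][1] = min over k of (A[1][0] + B[0][1] = 8 + 4 = 12, A[1][1] + B[1][1] = 3 + 10 = 13, A[1][2] + B[2][1] = 3 + 9 = 12) = 12 (attained at k = 0)
  C[1][2] = min over k of (A[1][0] + B[0][2] = 8 + -5 = 3, A[1][1] + B[1][2] = 3 + 0 = 3, A[1][2] + B[2][2] = 3 + -2 = 1) = 1 (attained at k = 2)
  C[2][0] = min over k of (A[2][0] + B[0][0] = -1 + 6 = 5, A[2][1] + B[1][0] = 8 + 3 = 11, A[2][2] + B[2][0] = 10 + 8 = 18) = 5 (attained at k = 0)
  C[2][1] = min over k of (A[2][0] + B[0][1] = -1 + 4 = 3, A[2][1] + B[1][1] = 8 + 10 = 18, A[2][2] + B[2][1] = 10 + 9 = 19) = 3 (attained at k = 0)
  C[2][2] = min over k of (A[2][0] + B[0][2] = -1 + -5 = -6, A[2][1] + B[1][2] = 8 + 0 = 8, A[2][2] + B[2][2] = 10 + -2 = 8) = -6 (attained at k = 0)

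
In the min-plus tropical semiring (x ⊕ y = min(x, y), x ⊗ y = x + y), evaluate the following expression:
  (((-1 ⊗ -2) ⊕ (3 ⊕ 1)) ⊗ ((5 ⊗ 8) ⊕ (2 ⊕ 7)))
(((-1 ⊗ -2) ⊕ (3 ⊕ 1)) ⊗ ((5 ⊗ 8) ⊕ (2 ⊕ 7))) = -1

Expand innermost to outermost. Recall ⊕ takes the minimum of its arguments and ⊗ takes their sum. Working out the expression (((-1 ⊗ -2) ⊕ (3 ⊕ 1)) ⊗ ((5 ⊗ 8) ⊕ (2 ⊕ 7))) gives -1.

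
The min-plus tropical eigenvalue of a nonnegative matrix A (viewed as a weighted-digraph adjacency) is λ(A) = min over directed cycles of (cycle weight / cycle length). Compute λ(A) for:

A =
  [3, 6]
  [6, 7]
λ(A) = 3

Enumerate directed cycles and compute their means (weight / length). Sample:
  cycle 0 → 0: weight = 3, length = 1, mean = 3/1 ≈ 3.000
  cycle 1 → 1: weight = 7, length = 1, mean = 7/1 ≈ 7.000
  cycle 0 → 1 → 0: weight = 12, length = 2, mean = 12/2 ≈ 6.000
  cycle 1 → 0 → 1: weight = 12, length = 2, mean = 12/2 ≈ 6.000
Minimum mean = 3.000, attained e.g. along the cycle 0 → 0 with weight 3 and length 1. So λ(A) = 3/1 = 3.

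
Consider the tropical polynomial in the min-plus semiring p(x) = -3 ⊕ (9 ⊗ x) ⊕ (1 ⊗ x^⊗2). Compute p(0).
p(0) = -3

A tropical monomial a ⊗ x^⊗i evaluates to a + i · x. Evaluating each term at x = 0:
  Term 0 contributes -3 + 0 · 0 = -3
  Term 1 contributes 9 + 1 · 0 = 9
  Term 2 contributes 1 + 2 · 0 = 1
p(0) = ⊕ of these = min[-3, 9, 1] = -3.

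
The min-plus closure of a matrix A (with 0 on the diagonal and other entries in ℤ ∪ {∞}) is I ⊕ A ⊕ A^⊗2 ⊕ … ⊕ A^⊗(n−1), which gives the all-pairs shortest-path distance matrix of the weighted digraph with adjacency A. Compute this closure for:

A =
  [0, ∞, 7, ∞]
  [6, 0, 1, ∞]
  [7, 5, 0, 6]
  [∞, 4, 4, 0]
Closure =
  [0, 12, 7, 13]
  [6, 0, 1, 7]
  [7, 5, 0, 6]
  [10, 4, 4, 0]

This is the Floyd-Warshall all-pairs shortest-path computation. For each intermediate vertex k = 0, 1, …, 3, update dist[i][j] ← min(dist[i][j], dist[i][k] + dist[k][j]). The final matrix gives, for each (i, j), the minimum total weight of any directed path from i to j (possibly empty when i = j).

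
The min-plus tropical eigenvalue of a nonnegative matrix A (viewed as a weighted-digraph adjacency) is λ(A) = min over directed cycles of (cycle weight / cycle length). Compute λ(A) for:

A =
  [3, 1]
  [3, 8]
λ(A) = 2

Enumerate directed cycles and compute their means (weight / length). Sample:
  cycle 0 → 0: weight = 3, length = 1, mean = 3/1 ≈ 3.000
  cycle 1 → 1: weight = 8, length = 1, mean = 8/1 ≈ 8.000
  cycle 0 → 1 → 0: weight = 4, length = 2, mean = 4/2 ≈ 2.000
  cycle 1 → 0 → 1: weight = 4, length = 2, mean = 4/2 ≈ 2.000
Minimum mean = 2.000, attained e.g. along the cycle 0 → 1 → 0 with weight 4 and length 2. So λ(A) = 4/2 = 2.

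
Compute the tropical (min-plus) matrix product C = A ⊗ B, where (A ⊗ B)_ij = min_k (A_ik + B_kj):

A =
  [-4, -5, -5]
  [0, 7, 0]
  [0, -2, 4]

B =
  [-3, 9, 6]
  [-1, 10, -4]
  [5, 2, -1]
A ⊗ B =
  [-7, -3, -9]
  [-3, 2, -1]
  [-3, 6, -6]

Apply the min-plus product entry-by-entry:
  C[0][0] = min over k of (A[0][0] + B[0][0] = -4 + -3 = -7, A[0][1] + B[1][0] = -5 + -1 = -6, A[0][2] + B[2][0] = -5 + 5 = 0) = -7 (attained at k = 0)
  C[0][1] = min over k of (A[0][0] + B[0][1] = -4 + 9 = 5, A[0][1] + B[1][1] = -5 + 10 = 5, A[0][2] + B[2][1] = -5 + 2 = -3) = -3 (attained at k = 2)
  C[0][2] = min over k of (A[0][0] + B[0][2] = -4 + 6 = 2, A[0][1] + B[1][2] = -5 + -4 = -9, A[0][2] + B[2][2] = -5 + -1 = -6) = -9 (attained at k = 1)
  C[1][0] = min over k of (A[1][0] + B[0][0] = 0 + -3 = -3, A[1][1] + B[1][0] = 7 + -1 = 6, A[1][2] + B[2][0] = 0 + 5 = 5) = -3 (attained at k = 0)
  C[1][1] = min over k of (A[1][0] + B[0][1] = 0 + 9 = 9, A[1][1] + B[1][1] = 7 + 10 = 17, A[1][2] + B[2][1] = 0 + 2 = 2) = 2 (attained at k = 2)
  C[1][2] = min over k of (A[1][0] + B[0][2] = 0 + 6 = 6, A[1][1] + B[1][2] = 7 + -4 = 3, A[1][2] + B[2][2] = 0 + -1 = -1) = -1 (attained at k = 2)
  C[2][0] = min over k of (A[2][0] + B[0][0] = 0 + -3 = -3, A[2][1] + B[1][0] = -2 + -1 = -3, A[2][2] + B[2][0] = 4 + 5 = 9) = -3 (attained at k = 0)
  C[2][1] = min over k of (A[2][0] + B[0][1] = 0 + 9 = 9, A[2][1] + B[1][1] = -2 + 10 = 8, A[2][2] + B[2][1] = 4 + 2 = 6) = 6 (attained at k = 2)
  C[2][2] = min over k of (A[2][0] + B[0][2] = 0 + 6 = 6, A[2][1] + B[1][2] = -2 + -4 = -6, A[2][2] + B[2][2] = 4 + -1 = 3) = -6 (attained at k = 1)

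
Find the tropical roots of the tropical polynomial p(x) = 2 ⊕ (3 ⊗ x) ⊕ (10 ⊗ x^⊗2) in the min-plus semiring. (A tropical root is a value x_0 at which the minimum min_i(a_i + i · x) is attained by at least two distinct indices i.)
Roots: {-7, -1}

Each tropical root is a break point of the lower envelope of the lines y = a_i + i · x (there are 3 lines, with slopes 0, 1, ..., 2). Only the lines that attain the minimum somewhere contribute to roots; other lines are dominated. Here the surviving (envelope) indices are i = 2, i = 1, i = 0.
Intersections between consecutive envelope lines give the roots: for adjacent envelope indices i < j the intersection is x = (a_i − a_j) / (j − i). Reading off the sorted break points: {-7, -1}.
Verification: at each break x_0, at least two indices attain the minimum of min_i(a_i + i · x_0).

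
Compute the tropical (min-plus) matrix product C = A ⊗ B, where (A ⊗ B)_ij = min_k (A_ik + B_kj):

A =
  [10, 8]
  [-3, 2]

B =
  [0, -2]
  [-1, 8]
A ⊗ B =
  [7, 8]
  [-3, -5]

Apply the min-plus product entry-by-entry:
  C[0][0] = min over k of (A[0][0] + B[0][0] = 10 + 0 = 10, A[0][1] + B[1][0] = 8 + -1 = 7) = 7 (attained at k = 1)
  C[0][1] = min over k of (A[0][0] + B[0][1] = 10 + -2 = 8, A[0][1] + B[1][1] = 8 + 8 = 16) = 8 (attained at k = 0)
  C[1][0] = min over k of (A[1][0] + B[0][0] = -3 + 0 = -3, A[1][1] + B[1][0] = 2 + -1 = 1) = -3 (attained at k = 0)
  C[1][1] = min over k of (A[1][0] + B[0][1] = -3 + -2 = -5, A[1][1] + B[1][1] = 2 + 8 = 10) = -5 (attained at k = 0)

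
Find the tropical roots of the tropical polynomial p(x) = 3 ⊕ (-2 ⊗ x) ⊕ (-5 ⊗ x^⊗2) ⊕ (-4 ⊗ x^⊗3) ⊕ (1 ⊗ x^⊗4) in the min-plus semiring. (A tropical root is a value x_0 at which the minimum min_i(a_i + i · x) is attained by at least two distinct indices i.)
Roots: {-5, -1, 3, 5}

Each tropical root is a break point of the lower envelope of the lines y = a_i + i · x (there are 5 lines, with slopes 0, 1, ..., 4). Only the lines that attain the minimum somewhere contribute to roots; other lines are dominated. Here the surviving (envelope) indices are i = 4, i = 3, i = 2, i = 1, i = 0.
Intersections between consecutive envelope lines give the roots: for adjacent envelope indices i < j the intersection is x = (a_i − a_j) / (j − i). Reading off the sorted break points: {-5, -1, 3, 5}.
Verification: at each break x_0, at least two indices attain the minimum of min_i(a_i + i · x_0).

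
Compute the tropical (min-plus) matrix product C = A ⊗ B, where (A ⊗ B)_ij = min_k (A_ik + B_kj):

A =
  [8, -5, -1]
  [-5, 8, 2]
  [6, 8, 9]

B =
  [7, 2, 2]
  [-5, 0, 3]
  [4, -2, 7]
A ⊗ B =
  [-10, -5, -2]
  [2, -3, -3]
  [3, 7, 8]

Apply the min-plus product entry-by-entry:
  C[0][0] = min over k of (A[0][0] + B[0][0] = 8 + 7 = 15, A[0][1] + B[1][0] = -5 + -5 = -10, A[0][2] + B[2][0] = -1 + 4 = 3) = -10 (attained at k = 1)
  C[0][1] = min over k of (A[0][0] + B[0][1] = 8 + 2 = 10, A[0][1] + B[1][1] = -5 + 0 = -5, A[0][2] + B[2][1] = -1 + -2 = -3) = -5 (attained at k = 1)
  C[0][2] = min over k of (A[0][0] + B[0][2] = 8 + 2 = 10, A[0][1] + B[1][2] = -5 + 3 = -2, A[0][2] + B[2][2] = -1 + 7 = 6) = -2 (attained at k = 1)
  C[1][0] = min over k of (A[1][0] + B[0][0] = -5 + 7 = 2, A[1][1] + B[1][0] = 8 + -5 = 3, A[1][2] + B[2][0] = 2 + 4 = 6) = 2 (attained at k = 0)
  C[1][1] = min over k of (A[1][0] + B[0][1] = -5 + 2 = -3, A[1][1] + B[1][1] = 8 + 0 = 8, A[1][2] + B[2][1] = 2 + -2 = 0) = -3 (attained at k = 0)
  C[1][2] = min over k of (A[1][0] + B[0][2] = -5 + 2 = -3, A[1][1] + B[1][2] = 8 + 3 = 11, A[1][2] + B[2][2] = 2 + 7 = 9) = -3 (attained at k = 0)
  C[2][0] = min over k of (A[2][0] + B[0][0] = 6 + 7 = 13, A[2][1] + B[1][0] = 8 + -5 = 3, A[2][2] + B[2][0] = 9 + 4 = 13) = 3 (attained at k = 1)
  C[2][1] = min over k of (A[2][0] + B[0][1] = 6 + 2 = 8, A[2][1] + B[1][1] = 8 + 0 = 8, A[2][2] + B[2][1] = 9 + -2 = 7) = 7 (attained at k = 2)
  C[2][2] = min over k of (A[2][0] + B[0][2] = 6 + 2 = 8, A[2][1] + B[1][2] = 8 + 3 = 11, A[2][2] + B[2][2] = 9 + 7 = 16) = 8 (attained at k = 0)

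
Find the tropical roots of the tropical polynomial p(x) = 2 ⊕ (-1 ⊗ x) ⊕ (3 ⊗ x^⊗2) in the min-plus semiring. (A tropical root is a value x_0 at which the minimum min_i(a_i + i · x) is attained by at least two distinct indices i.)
Roots: {-4, 3}

Each tropical root is a break point of the lower envelope of the lines y = a_i + i · x (there are 3 lines, with slopes 0, 1, ..., 2). Only the lines that attain the minimum somewhere contribute to roots; other lines are dominated. Here the surviving (envelope) indices are i = 2, i = 1, i = 0.
Intersections between consecutive envelope lines give the roots: for adjacent envelope indices i < j the intersection is x = (a_i − a_j) / (j − i). Reading off the sorted break points: {-4, 3}.
Verification: at each break x_0, at least two indices attain the minimum of min_i(a_i + i · x_0).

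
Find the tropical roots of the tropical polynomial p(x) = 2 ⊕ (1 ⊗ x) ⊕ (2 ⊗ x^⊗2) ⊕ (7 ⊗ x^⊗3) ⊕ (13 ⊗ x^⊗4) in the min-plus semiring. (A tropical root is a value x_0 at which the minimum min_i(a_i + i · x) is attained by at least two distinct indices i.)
Roots: {-6, -5, -1, 1}

Each tropical root is a break point of the lower envelope of the lines y = a_i + i · x (there are 5 lines, with slopes 0, 1, ..., 4). Only the lines that attain the minimum somewhere contribute to roots; other lines are dominated. Here the surviving (envelope) indices are i = 4, i = 3, i = 2, i = 1, i = 0.
Intersections between consecutive envelope lines give the roots: for adjacent envelope indices i < j the intersection is x = (a_i − a_j) / (j − i). Reading off the sorted break points: {-6, -5, -1, 1}.
Verification: at each break x_0, at least two indices attain the minimum of min_i(a_i + i · x_0).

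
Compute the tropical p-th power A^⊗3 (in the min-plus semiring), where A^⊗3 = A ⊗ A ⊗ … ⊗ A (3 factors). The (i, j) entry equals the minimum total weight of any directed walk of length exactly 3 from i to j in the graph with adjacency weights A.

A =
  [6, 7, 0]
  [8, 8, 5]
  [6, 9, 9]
A^⊗3 =
  [12, 13, 6]
  [14, 17, 11]
  [12, 15, 12]

Each entry (A^⊗3)_ij equals the minimum over all length-3 walks i = v_0 → v_1 → … → v_3 = j of Σ_t A[v_t][v_{t+1}]. For example, for (i, j) = (0, 2) we minimise over 9 possible intermediate vertex sequences; the minimum is 6, attained along the walk 0 → 2 → 0 → 2.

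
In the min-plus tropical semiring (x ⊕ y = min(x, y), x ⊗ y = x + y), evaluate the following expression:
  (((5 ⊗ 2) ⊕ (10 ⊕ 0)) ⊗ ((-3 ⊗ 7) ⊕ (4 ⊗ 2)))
(((5 ⊗ 2) ⊕ (10 ⊕ 0)) ⊗ ((-3 ⊗ 7) ⊕ (4 ⊗ 2))) = 4

Expand innermost to outermost. Recall ⊕ takes the minimum of its arguments and ⊗ takes their sum. Working out the expression (((5 ⊗ 2) ⊕ (10 ⊕ 0)) ⊗ ((-3 ⊗ 7) ⊕ (4 ⊗ 2))) gives 4.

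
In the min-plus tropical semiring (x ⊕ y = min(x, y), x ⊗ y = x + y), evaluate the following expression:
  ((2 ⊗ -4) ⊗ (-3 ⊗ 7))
((2 ⊗ -4) ⊗ (-3 ⊗ 7)) = 2

Expand innermost to outermost. Recall ⊕ takes the minimum of its arguments and ⊗ takes their sum. Working out the expression ((2 ⊗ -4) ⊗ (-3 ⊗ 7)) gives 2.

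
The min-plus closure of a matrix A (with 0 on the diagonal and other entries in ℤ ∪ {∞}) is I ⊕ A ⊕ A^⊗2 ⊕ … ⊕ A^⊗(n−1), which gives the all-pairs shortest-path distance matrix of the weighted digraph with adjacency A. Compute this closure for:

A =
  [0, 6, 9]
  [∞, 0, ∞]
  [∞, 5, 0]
Closure =
  [0, 6, 9]
  [∞, 0, ∞]
  [∞, 5, 0]

This is the Floyd-Warshall all-pairs shortest-path computation. For each intermediate vertex k = 0, 1, …, 2, update dist[i][j] ← min(dist[i][j], dist[i][k] + dist[k][j]). The final matrix gives, for each (i, j), the minimum total weight of any directed path from i to j (possibly empty when i = j).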